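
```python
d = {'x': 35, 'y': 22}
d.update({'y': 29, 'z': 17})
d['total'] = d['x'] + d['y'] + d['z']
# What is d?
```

After line 1: d = {'x': 35, 'y': 22}
After line 2 (y overwritten, z added): d = {'x': 35, 'y': 29, 'z': 17}
After line 3 (total = 35 + 29 + 17 = 81): d = {'x': 35, 'y': 29, 'z': 17, 'total': 81}

{'x': 35, 'y': 29, 'z': 17, 'total': 81}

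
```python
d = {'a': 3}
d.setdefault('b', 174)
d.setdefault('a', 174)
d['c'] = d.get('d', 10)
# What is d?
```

After line 1: d = {'a': 3}
After line 2 (setdefault adds 'b'=174): d = {'a': 3, 'b': 174}
After line 3 (setdefault 'a' no-op, already exists): d = {'a': 3, 'b': 174}
After line 4 (get('d', 10) returns default since 'd' not in d): d = {'a': 3, 'b': 174, 'c': 10}

{'a': 3, 'b': 174, 'c': 10}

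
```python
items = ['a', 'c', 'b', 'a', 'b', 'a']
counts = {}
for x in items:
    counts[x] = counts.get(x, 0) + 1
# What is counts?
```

Initial: counts = {}, items = ['a', 'c', 'b', 'a', 'b', 'a']
See 'a': counts = {'a': 1}
See 'c': counts = {'a': 1, 'c': 1}
See 'b': counts = {'a': 1, 'c': 1, 'b': 1}
See 'a': counts = {'a': 2, 'c': 1, 'b': 1}
See 'b': counts = {'a': 2, 'c': 1, 'b': 2}
See 'a': counts = {'a': 3, 'c': 1, 'b': 2}

{'a': 3, 'c': 1, 'b': 2}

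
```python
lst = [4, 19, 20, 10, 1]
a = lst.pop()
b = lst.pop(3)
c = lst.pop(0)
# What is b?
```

After line 1: lst = [4, 19, 20, 10, 1]
After line 2 (pop() -> a = 1): lst = [4, 19, 20, 10]
After line 3 (pop(3) -> b = 10): lst = [4, 19, 20]
After line 4 (pop(0) -> c = 4): lst = [19, 20]

10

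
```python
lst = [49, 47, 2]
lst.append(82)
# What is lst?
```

[49, 47, 2, 82]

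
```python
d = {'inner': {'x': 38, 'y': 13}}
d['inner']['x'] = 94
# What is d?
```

After line 1: d = {'inner': {'x': 38, 'y': 13}}
After line 2 (inner x overwritten): d = {'inner': {'x': 94, 'y': 13}}

{'inner': {'x': 94, 'y': 13}}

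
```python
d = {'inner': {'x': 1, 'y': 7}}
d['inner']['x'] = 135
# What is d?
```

After line 1: d = {'inner': {'x': 1, 'y': 7}}
After line 2 (inner x overwritten): d = {'inner': {'x': 135, 'y': 7}}

{'inner': {'x': 135, 'y': 7}}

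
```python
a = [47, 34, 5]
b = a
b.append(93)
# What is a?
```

After line 1: a = [47, 34, 5]
After line 2 (b = a is an alias, same object): a = [47, 34, 5], b = [47, 34, 5]
After line 3 (b.append mutates the shared list): a = [47, 34, 5, 93], b = [47, 34, 5, 93]

[47, 34, 5, 93]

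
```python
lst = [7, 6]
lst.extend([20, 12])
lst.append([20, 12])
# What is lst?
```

After line 1: lst = [7, 6]
After line 2 (extend unpacks [20, 12]): lst = [7, 6, 20, 12]
After line 3 (append adds [20, 12] as single element): lst = [7, 6, 20, 12, [20, 12]]

[7, 6, 20, 12, [20, 12]]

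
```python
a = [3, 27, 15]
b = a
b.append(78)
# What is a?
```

After line 1: a = [3, 27, 15]
After line 2 (b = a is an alias, same object): a = [3, 27, 15], b = [3, 27, 15]
After line 3 (b.append mutates the shared list): a = [3, 27, 15, 78], b = [3, 27, 15, 78]

[3, 27, 15, 78]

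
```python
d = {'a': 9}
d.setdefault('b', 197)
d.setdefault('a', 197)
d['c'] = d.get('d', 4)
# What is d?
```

After line 1: d = {'a': 9}
After line 2 (setdefault adds 'b'=197): d = {'a': 9, 'b': 197}
After line 3 (setdefault 'a' no-op, already exists): d = {'a': 9, 'b': 197}
After line 4 (get('d', 4) returns default since 'd' not in d): d = {'a': 9, 'b': 197, 'c': 4}

{'a': 9, 'b': 197, 'c': 4}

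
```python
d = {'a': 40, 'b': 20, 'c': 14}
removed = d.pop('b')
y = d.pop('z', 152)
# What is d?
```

After line 1: d = {'a': 40, 'b': 20, 'c': 14}
After line 2 (pop 'b' returns 20): d = {'a': 40, 'c': 14}, removed = 20
After line 3 (pop 'z' missing, returns default 152): d = {'a': 40, 'c': 14}, y = 152

{'a': 40, 'c': 14}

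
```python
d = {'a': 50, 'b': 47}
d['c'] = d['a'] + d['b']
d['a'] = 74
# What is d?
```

After line 1: d = {'a': 50, 'b': 47}
After line 2 (d['c'] = 50 + 47): d = {'a': 50, 'b': 47, 'c': 97}
After line 3: d = {'a': 74, 'b': 47, 'c': 97}

{'a': 74, 'b': 47, 'c': 97}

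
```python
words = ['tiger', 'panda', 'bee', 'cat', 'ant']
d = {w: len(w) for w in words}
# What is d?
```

{'tiger': 5, 'panda': 5, 'bee': 3, 'cat': 3, 'ant': 3}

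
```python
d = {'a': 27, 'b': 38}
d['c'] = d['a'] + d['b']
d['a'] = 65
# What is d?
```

After line 1: d = {'a': 27, 'b': 38}
After line 2 (d['c'] = 27 + 38): d = {'a': 27, 'b': 38, 'c': 65}
After line 3: d = {'a': 65, 'b': 38, 'c': 65}

{'a': 65, 'b': 38, 'c': 65}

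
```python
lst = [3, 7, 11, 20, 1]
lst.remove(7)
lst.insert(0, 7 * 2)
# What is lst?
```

After line 1: lst = [3, 7, 11, 20, 1]
After line 2 (remove first 7): lst = [3, 11, 20, 1]
After line 3 (insert 14 at index 0): lst = [14, 3, 11, 20, 1]

[14, 3, 11, 20, 1]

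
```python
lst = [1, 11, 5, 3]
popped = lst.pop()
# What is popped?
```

3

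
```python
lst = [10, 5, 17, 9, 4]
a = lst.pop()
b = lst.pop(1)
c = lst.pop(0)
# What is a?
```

After line 1: lst = [10, 5, 17, 9, 4]
After line 2 (pop() -> a = 4): lst = [10, 5, 17, 9]
After line 3 (pop(1) -> b = 5): lst = [10, 17, 9]
After line 4 (pop(0) -> c = 10): lst = [17, 9]

4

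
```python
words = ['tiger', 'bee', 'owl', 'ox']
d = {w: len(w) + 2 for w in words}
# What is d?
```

{'tiger': 7, 'bee': 5, 'owl': 5, 'ox': 4}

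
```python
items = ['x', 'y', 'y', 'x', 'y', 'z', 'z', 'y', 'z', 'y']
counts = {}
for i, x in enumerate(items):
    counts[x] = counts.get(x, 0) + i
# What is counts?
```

Initial: counts = {}, items = ['x', 'y', 'y', 'x', 'y', 'z', 'z', 'y', 'z', 'y']
i=0, x='x': counts = {'x': 0}
i=1, x='y': counts = {'x': 0, 'y': 1}
i=2, x='y': counts = {'x': 0, 'y': 3}
i=3, x='x': counts = {'x': 3, 'y': 3}
i=4, x='y': counts = {'x': 3, 'y': 7}
i=5, x='z': counts = {'x': 3, 'y': 7, 'z': 5}
i=6, x='z': counts = {'x': 3, 'y': 7, 'z': 11}
i=7, x='y': counts = {'x': 3, 'y': 14, 'z': 11}
i=8, x='z': counts = {'x': 3, 'y': 14, 'z': 19}
i=9, x='y': counts = {'x': 3, 'y': 23, 'z': 19}

{'x': 3, 'y': 23, 'z': 19}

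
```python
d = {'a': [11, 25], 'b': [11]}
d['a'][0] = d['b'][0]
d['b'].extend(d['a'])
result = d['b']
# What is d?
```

After line 1: d = {'a': [11, 25], 'b': [11]}
After line 2 (a[0] = b[0] = 11): d = {'a': [11, 25], 'b': [11]}
After line 3 (b.extend(a) appends [11, 25]): d = {'a': [11, 25], 'b': [11, 11, 25]}
After line 4: result = d['b'] = [11, 11, 25]

{'a': [11, 25], 'b': [11, 11, 25]}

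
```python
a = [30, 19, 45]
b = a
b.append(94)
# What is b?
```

After line 1: a = [30, 19, 45]
After line 2 (b = a is an alias, same object): a = [30, 19, 45], b = [30, 19, 45]
After line 3 (b.append mutates the shared list): a = [30, 19, 45, 94], b = [30, 19, 45, 94]

[30, 19, 45, 94]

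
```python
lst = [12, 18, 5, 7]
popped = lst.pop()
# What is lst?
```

[12, 18, 5]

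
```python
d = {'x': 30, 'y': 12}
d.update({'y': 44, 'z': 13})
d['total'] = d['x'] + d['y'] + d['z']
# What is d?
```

After line 1: d = {'x': 30, 'y': 12}
After line 2 (y overwritten, z added): d = {'x': 30, 'y': 44, 'z': 13}
After line 3 (total = 30 + 44 + 13 = 87): d = {'x': 30, 'y': 44, 'z': 13, 'total': 87}

{'x': 30, 'y': 44, 'z': 13, 'total': 87}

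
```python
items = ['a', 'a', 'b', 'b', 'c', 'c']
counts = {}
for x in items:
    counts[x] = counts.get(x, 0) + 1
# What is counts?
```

Initial: counts = {}, items = ['a', 'a', 'b', 'b', 'c', 'c']
See 'a': counts = {'a': 1}
See 'a': counts = {'a': 2}
See 'b': counts = {'a': 2, 'b': 1}
See 'b': counts = {'a': 2, 'b': 2}
See 'c': counts = {'a': 2, 'b': 2, 'c': 1}
See 'c': counts = {'a': 2, 'b': 2, 'c': 2}

{'a': 2, 'b': 2, 'c': 2}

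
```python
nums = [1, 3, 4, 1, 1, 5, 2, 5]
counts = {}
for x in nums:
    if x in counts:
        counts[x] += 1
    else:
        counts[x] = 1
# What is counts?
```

Initial: counts = {}, nums = [1, 3, 4, 1, 1, 5, 2, 5]
See 1: counts = {1: 1}
See 3: counts = {1: 1, 3: 1}
See 4: counts = {1: 1, 3: 1, 4: 1}
See 1: counts = {1: 2, 3: 1, 4: 1}
See 1: counts = {1: 3, 3: 1, 4: 1}
See 5: counts = {1: 3, 3: 1, 4: 1, 5: 1}
See 2: counts = {1: 3, 3: 1, 4: 1, 5: 1, 2: 1}
See 5: counts = {1: 3, 3: 1, 4: 1, 5: 2, 2: 1}

{1: 3, 3: 1, 4: 1, 5: 2, 2: 1}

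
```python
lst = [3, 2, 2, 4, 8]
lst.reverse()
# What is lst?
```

[8, 4, 2, 2, 3]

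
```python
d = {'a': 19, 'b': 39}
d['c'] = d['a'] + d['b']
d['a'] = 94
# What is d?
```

After line 1: d = {'a': 19, 'b': 39}
After line 2 (d['c'] = 19 + 39): d = {'a': 19, 'b': 39, 'c': 58}
After line 3: d = {'a': 94, 'b': 39, 'c': 58}

{'a': 94, 'b': 39, 'c': 58}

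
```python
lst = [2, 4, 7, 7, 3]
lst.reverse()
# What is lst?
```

[3, 7, 7, 4, 2]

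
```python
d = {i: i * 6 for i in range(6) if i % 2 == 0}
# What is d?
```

{0: 0, 2: 12, 4: 24}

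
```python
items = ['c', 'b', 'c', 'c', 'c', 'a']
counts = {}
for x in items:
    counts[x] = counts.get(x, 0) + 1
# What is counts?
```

Initial: counts = {}, items = ['c', 'b', 'c', 'c', 'c', 'a']
See 'c': counts = {'c': 1}
See 'b': counts = {'c': 1, 'b': 1}
See 'c': counts = {'c': 2, 'b': 1}
See 'c': counts = {'c': 3, 'b': 1}
See 'c': counts = {'c': 4, 'b': 1}
See 'a': counts = {'c': 4, 'b': 1, 'a': 1}

{'c': 4, 'b': 1, 'a': 1}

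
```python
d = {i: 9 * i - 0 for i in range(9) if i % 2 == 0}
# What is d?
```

{0: 0, 2: 18, 4: 36, 6: 54, 8: 72}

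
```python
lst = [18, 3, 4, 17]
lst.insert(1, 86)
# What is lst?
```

[18, 86, 3, 4, 17]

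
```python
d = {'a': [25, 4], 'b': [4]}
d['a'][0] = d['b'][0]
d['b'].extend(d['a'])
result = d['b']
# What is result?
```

After line 1: d = {'a': [25, 4], 'b': [4]}
After line 2 (a[0] = b[0] = 4): d = {'a': [4, 4], 'b': [4]}
After line 3 (b.extend(a) appends [4, 4]): d = {'a': [4, 4], 'b': [4, 4, 4]}
After line 4: result = d['b'] = [4, 4, 4]

[4, 4, 4]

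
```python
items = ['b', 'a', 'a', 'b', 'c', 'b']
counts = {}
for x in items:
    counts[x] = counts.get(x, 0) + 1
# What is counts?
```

Initial: counts = {}, items = ['b', 'a', 'a', 'b', 'c', 'b']
See 'b': counts = {'b': 1}
See 'a': counts = {'b': 1, 'a': 1}
See 'a': counts = {'b': 1, 'a': 2}
See 'b': counts = {'b': 2, 'a': 2}
See 'c': counts = {'b': 2, 'a': 2, 'c': 1}
See 'b': counts = {'b': 3, 'a': 2, 'c': 1}

{'b': 3, 'a': 2, 'c': 1}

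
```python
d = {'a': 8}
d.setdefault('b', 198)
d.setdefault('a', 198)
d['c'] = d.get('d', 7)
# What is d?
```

After line 1: d = {'a': 8}
After line 2 (setdefault adds 'b'=198): d = {'a': 8, 'b': 198}
After line 3 (setdefault 'a' no-op, already exists): d = {'a': 8, 'b': 198}
After line 4 (get('d', 7) returns default since 'd' not in d): d = {'a': 8, 'b': 198, 'c': 7}

{'a': 8, 'b': 198, 'c': 7}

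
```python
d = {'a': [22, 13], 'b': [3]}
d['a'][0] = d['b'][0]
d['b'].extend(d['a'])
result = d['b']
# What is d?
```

After line 1: d = {'a': [22, 13], 'b': [3]}
After line 2 (a[0] = b[0] = 3): d = {'a': [3, 13], 'b': [3]}
After line 3 (b.extend(a) appends [3, 13]): d = {'a': [3, 13], 'b': [3, 3, 13]}
After line 4: result = d['b'] = [3, 3, 13]

{'a': [3, 13], 'b': [3, 3, 13]}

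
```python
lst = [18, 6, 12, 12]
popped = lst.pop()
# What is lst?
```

[18, 6, 12]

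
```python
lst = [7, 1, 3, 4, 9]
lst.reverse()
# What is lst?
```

[9, 4, 3, 1, 7]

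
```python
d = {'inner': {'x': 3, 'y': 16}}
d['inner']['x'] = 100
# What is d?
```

After line 1: d = {'inner': {'x': 3, 'y': 16}}
After line 2 (inner x overwritten): d = {'inner': {'x': 100, 'y': 16}}

{'inner': {'x': 100, 'y': 16}}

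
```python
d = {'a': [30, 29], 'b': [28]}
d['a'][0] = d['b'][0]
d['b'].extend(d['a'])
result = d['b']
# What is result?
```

After line 1: d = {'a': [30, 29], 'b': [28]}
After line 2 (a[0] = b[0] = 28): d = {'a': [28, 29], 'b': [28]}
After line 3 (b.extend(a) appends [28, 29]): d = {'a': [28, 29], 'b': [28, 28, 29]}
After line 4: result = d['b'] = [28, 28, 29]

[28, 28, 29]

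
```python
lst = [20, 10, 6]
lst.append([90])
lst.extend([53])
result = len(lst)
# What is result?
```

After line 1: lst = [20, 10, 6]
After line 2 (append adds [90] as single element): lst = [20, 10, 6, [90]]
After line 3 (extend unpacks [53], adds 53): lst = [20, 10, 6, [90], 53]
After line 4: result = len(lst) = 5

5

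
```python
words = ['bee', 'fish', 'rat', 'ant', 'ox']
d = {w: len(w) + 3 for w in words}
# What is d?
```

{'bee': 6, 'fish': 7, 'rat': 6, 'ant': 6, 'ox': 5}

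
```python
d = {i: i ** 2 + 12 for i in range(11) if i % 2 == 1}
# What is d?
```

{1: 13, 3: 21, 5: 37, 7: 61, 9: 93}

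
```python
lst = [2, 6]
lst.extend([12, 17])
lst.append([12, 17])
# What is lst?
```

After line 1: lst = [2, 6]
After line 2 (extend unpacks [12, 17]): lst = [2, 6, 12, 17]
After line 3 (append adds [12, 17] as single element): lst = [2, 6, 12, 17, [12, 17]]

[2, 6, 12, 17, [12, 17]]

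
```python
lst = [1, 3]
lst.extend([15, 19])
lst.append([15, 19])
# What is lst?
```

After line 1: lst = [1, 3]
After line 2 (extend unpacks [15, 19]): lst = [1, 3, 15, 19]
After line 3 (append adds [15, 19] as single element): lst = [1, 3, 15, 19, [15, 19]]

[1, 3, 15, 19, [15, 19]]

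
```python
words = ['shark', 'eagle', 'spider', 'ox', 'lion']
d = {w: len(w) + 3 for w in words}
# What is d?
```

{'shark': 8, 'eagle': 8, 'spider': 9, 'ox': 5, 'lion': 7}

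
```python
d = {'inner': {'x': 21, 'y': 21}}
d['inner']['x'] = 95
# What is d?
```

After line 1: d = {'inner': {'x': 21, 'y': 21}}
After line 2 (inner x overwritten): d = {'inner': {'x': 95, 'y': 21}}

{'inner': {'x': 95, 'y': 21}}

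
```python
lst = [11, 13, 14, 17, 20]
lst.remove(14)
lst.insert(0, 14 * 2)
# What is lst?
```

After line 1: lst = [11, 13, 14, 17, 20]
After line 2 (remove first 14): lst = [11, 13, 17, 20]
After line 3 (insert 28 at index 0): lst = [28, 11, 13, 17, 20]

[28, 11, 13, 17, 20]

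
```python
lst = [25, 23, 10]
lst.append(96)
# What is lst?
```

[25, 23, 10, 96]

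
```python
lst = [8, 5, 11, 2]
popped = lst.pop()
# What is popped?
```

2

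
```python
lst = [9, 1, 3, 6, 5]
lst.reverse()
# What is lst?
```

[5, 6, 3, 1, 9]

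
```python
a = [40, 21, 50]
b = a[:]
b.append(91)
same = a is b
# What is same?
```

After line 1: a = [40, 21, 50]
After line 2 (b = a[:] is a shallow copy, new object): a = [40, 21, 50], b = [40, 21, 50]
After line 3 (append only mutates b): a = [40, 21, 50], b = [40, 21, 50, 91]
After line 4 (same = a is b; different objects -> False): same = False

False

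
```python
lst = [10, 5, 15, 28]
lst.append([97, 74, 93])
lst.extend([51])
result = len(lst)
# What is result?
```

After line 1: lst = [10, 5, 15, 28]
After line 2 (append adds [97, 74, 93] as single element): lst = [10, 5, 15, 28, [97, 74, 93]]
After line 3 (extend unpacks [51], adds 51): lst = [10, 5, 15, 28, [97, 74, 93], 51]
After line 4: result = len(lst) = 6

6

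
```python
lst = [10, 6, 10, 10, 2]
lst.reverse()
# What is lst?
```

[2, 10, 10, 6, 10]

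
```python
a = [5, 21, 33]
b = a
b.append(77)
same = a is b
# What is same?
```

After line 1: a = [5, 21, 33]
After line 2 (b = a is an alias, same object): a = [5, 21, 33], b = [5, 21, 33]
After line 3 (b.append mutates the shared list): a = [5, 21, 33, 77], b = [5, 21, 33, 77]
After line 4 (same = a is b; same object -> True): same = True

True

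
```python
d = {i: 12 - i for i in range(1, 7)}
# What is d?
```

{1: 11, 2: 10, 3: 9, 4: 8, 5: 7, 6: 6}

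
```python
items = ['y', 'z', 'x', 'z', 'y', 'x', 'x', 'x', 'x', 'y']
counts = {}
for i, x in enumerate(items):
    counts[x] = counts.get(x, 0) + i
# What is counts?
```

Initial: counts = {}, items = ['y', 'z', 'x', 'z', 'y', 'x', 'x', 'x', 'x', 'y']
i=0, x='y': counts = {'y': 0}
i=1, x='z': counts = {'y': 0, 'z': 1}
i=2, x='x': counts = {'y': 0, 'z': 1, 'x': 2}
i=3, x='z': counts = {'y': 0, 'z': 4, 'x': 2}
i=4, x='y': counts = {'y': 4, 'z': 4, 'x': 2}
i=5, x='x': counts = {'y': 4, 'z': 4, 'x': 7}
i=6, x='x': counts = {'y': 4, 'z': 4, 'x': 13}
i=7, x='x': counts = {'y': 4, 'z': 4, 'x': 20}
i=8, x='x': counts = {'y': 4, 'z': 4, 'x': 28}
i=9, x='y': counts = {'y': 13, 'z': 4, 'x': 28}

{'y': 13, 'z': 4, 'x': 28}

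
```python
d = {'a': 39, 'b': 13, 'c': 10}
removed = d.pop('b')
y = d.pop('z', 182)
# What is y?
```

After line 1: d = {'a': 39, 'b': 13, 'c': 10}
After line 2 (pop 'b' returns 13): d = {'a': 39, 'c': 10}, removed = 13
After line 3 (pop 'z' missing, returns default 182): d = {'a': 39, 'c': 10}, y = 182

182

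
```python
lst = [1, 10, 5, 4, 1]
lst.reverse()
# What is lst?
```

[1, 4, 5, 10, 1]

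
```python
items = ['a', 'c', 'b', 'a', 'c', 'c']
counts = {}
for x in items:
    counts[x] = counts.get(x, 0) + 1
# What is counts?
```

Initial: counts = {}, items = ['a', 'c', 'b', 'a', 'c', 'c']
See 'a': counts = {'a': 1}
See 'c': counts = {'a': 1, 'c': 1}
See 'b': counts = {'a': 1, 'c': 1, 'b': 1}
See 'a': counts = {'a': 2, 'c': 1, 'b': 1}
See 'c': counts = {'a': 2, 'c': 2, 'b': 1}
See 'c': counts = {'a': 2, 'c': 3, 'b': 1}

{'a': 2, 'c': 3, 'b': 1}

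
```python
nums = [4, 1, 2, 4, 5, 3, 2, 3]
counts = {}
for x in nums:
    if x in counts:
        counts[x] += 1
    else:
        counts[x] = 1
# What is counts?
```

Initial: counts = {}, nums = [4, 1, 2, 4, 5, 3, 2, 3]
See 4: counts = {4: 1}
See 1: counts = {4: 1, 1: 1}
See 2: counts = {4: 1, 1: 1, 2: 1}
See 4: counts = {4: 2, 1: 1, 2: 1}
See 5: counts = {4: 2, 1: 1, 2: 1, 5: 1}
See 3: counts = {4: 2, 1: 1, 2: 1, 5: 1, 3: 1}
See 2: counts = {4: 2, 1: 1, 2: 2, 5: 1, 3: 1}
See 3: counts = {4: 2, 1: 1, 2: 2, 5: 1, 3: 2}

{4: 2, 1: 1, 2: 2, 5: 1, 3: 2}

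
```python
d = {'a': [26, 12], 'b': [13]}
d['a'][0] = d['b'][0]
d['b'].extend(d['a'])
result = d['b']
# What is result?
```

After line 1: d = {'a': [26, 12], 'b': [13]}
After line 2 (a[0] = b[0] = 13): d = {'a': [13, 12], 'b': [13]}
After line 3 (b.extend(a) appends [13, 12]): d = {'a': [13, 12], 'b': [13, 13, 12]}
After line 4: result = d['b'] = [13, 13, 12]

[13, 13, 12]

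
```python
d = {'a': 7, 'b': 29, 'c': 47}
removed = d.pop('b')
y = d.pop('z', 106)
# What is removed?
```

After line 1: d = {'a': 7, 'b': 29, 'c': 47}
After line 2 (pop 'b' returns 29): d = {'a': 7, 'c': 47}, removed = 29
After line 3 (pop 'z' missing, returns default 106): d = {'a': 7, 'c': 47}, y = 106

29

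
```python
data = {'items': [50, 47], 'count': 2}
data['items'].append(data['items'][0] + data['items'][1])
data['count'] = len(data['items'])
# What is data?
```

After line 1: data = {'items': [50, 47], 'count': 2}
After line 2 (append 50 + 47 = 97): data = {'items': [50, 47, 97], 'count': 2}
After line 3 (count = len(items) = 3): data = {'items': [50, 47, 97], 'count': 3}

{'items': [50, 47, 97], 'count': 3}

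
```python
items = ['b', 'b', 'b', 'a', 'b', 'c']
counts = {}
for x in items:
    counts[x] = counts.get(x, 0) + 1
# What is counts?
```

Initial: counts = {}, items = ['b', 'b', 'b', 'a', 'b', 'c']
See 'b': counts = {'b': 1}
See 'b': counts = {'b': 2}
See 'b': counts = {'b': 3}
See 'a': counts = {'b': 3, 'a': 1}
See 'b': counts = {'b': 4, 'a': 1}
See 'c': counts = {'b': 4, 'a': 1, 'c': 1}

{'b': 4, 'a': 1, 'c': 1}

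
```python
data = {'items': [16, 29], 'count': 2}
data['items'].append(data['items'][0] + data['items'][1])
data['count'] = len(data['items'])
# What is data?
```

After line 1: data = {'items': [16, 29], 'count': 2}
After line 2 (append 16 + 29 = 45): data = {'items': [16, 29, 45], 'count': 2}
After line 3 (count = len(items) = 3): data = {'items': [16, 29, 45], 'count': 3}

{'items': [16, 29, 45], 'count': 3}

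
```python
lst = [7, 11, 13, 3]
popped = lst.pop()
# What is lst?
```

[7, 11, 13]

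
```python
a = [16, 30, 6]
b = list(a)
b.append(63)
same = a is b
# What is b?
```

After line 1: a = [16, 30, 6]
After line 2 (b = list(a) is a shallow copy, new object): a = [16, 30, 6], b = [16, 30, 6]
After line 3 (append only mutates b): a = [16, 30, 6], b = [16, 30, 6, 63]
After line 4 (same = a is b; different objects -> False): same = False

[16, 30, 6, 63]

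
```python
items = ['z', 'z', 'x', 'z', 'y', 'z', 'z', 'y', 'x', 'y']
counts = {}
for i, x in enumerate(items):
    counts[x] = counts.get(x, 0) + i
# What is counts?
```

Initial: counts = {}, items = ['z', 'z', 'x', 'z', 'y', 'z', 'z', 'y', 'x', 'y']
i=0, x='z': counts = {'z': 0}
i=1, x='z': counts = {'z': 1}
i=2, x='x': counts = {'z': 1, 'x': 2}
i=3, x='z': counts = {'z': 4, 'x': 2}
i=4, x='y': counts = {'z': 4, 'x': 2, 'y': 4}
i=5, x='z': counts = {'z': 9, 'x': 2, 'y': 4}
i=6, x='z': counts = {'z': 15, 'x': 2, 'y': 4}
i=7, x='y': counts = {'z': 15, 'x': 2, 'y': 11}
i=8, x='x': counts = {'z': 15, 'x': 10, 'y': 11}
i=9, x='y': counts = {'z': 15, 'x': 10, 'y': 20}

{'z': 15, 'x': 10, 'y': 20}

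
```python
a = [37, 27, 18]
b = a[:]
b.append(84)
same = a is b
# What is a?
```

After line 1: a = [37, 27, 18]
After line 2 (b = a[:] is a shallow copy, new object): a = [37, 27, 18], b = [37, 27, 18]
After line 3 (append only mutates b): a = [37, 27, 18], b = [37, 27, 18, 84]
After line 4 (same = a is b; different objects -> False): same = False

[37, 27, 18]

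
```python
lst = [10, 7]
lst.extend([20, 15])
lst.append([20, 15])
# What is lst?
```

After line 1: lst = [10, 7]
After line 2 (extend unpacks [20, 15]): lst = [10, 7, 20, 15]
After line 3 (append adds [20, 15] as single element): lst = [10, 7, 20, 15, [20, 15]]

[10, 7, 20, 15, [20, 15]]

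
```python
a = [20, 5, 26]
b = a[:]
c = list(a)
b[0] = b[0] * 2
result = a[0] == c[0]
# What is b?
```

After line 1: a = [20, 5, 26]
After line 2 (b = a[:], copy): a = [20, 5, 26], b = [20, 5, 26]
After line 3 (c = list(a) is a copy, new object): c = [20, 5, 26]
After line 4 (b[0] = 20 * 2 = 40; only b mutates (copy)): a = [20, 5, 26], b = [40, 5, 26], c = [20, 5, 26]
After line 5 (a[0] = 20, c[0] = 20; result = True)

[40, 5, 26]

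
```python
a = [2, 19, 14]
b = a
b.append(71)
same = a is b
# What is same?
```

After line 1: a = [2, 19, 14]
After line 2 (b = a is an alias, same object): a = [2, 19, 14], b = [2, 19, 14]
After line 3 (b.append mutates the shared list): a = [2, 19, 14, 71], b = [2, 19, 14, 71]
After line 4 (same = a is b; same object -> True): same = True

True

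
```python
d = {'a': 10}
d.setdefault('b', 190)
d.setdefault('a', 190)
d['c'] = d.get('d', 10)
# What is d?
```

After line 1: d = {'a': 10}
After line 2 (setdefault adds 'b'=190): d = {'a': 10, 'b': 190}
After line 3 (setdefault 'a' no-op, already exists): d = {'a': 10, 'b': 190}
After line 4 (get('d', 10) returns default since 'd' not in d): d = {'a': 10, 'b': 190, 'c': 10}

{'a': 10, 'b': 190, 'c': 10}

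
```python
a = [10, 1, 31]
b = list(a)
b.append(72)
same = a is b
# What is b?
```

After line 1: a = [10, 1, 31]
After line 2 (b = list(a) is a shallow copy, new object): a = [10, 1, 31], b = [10, 1, 31]
After line 3 (append only mutates b): a = [10, 1, 31], b = [10, 1, 31, 72]
After line 4 (same = a is b; different objects -> False): same = False

[10, 1, 31, 72]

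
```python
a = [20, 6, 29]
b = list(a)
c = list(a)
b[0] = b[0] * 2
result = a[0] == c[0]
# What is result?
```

After line 1: a = [20, 6, 29]
After line 2 (b = list(a), copy): a = [20, 6, 29], b = [20, 6, 29]
After line 3 (c = list(a) is a copy, new object): c = [20, 6, 29]
After line 4 (b[0] = 20 * 2 = 40; only b mutates (copy)): a = [20, 6, 29], b = [40, 6, 29], c = [20, 6, 29]
After line 5 (a[0] = 20, c[0] = 20; result = True)

True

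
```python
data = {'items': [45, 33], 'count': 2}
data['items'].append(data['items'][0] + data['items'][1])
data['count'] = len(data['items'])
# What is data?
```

After line 1: data = {'items': [45, 33], 'count': 2}
After line 2 (append 45 + 33 = 78): data = {'items': [45, 33, 78], 'count': 2}
After line 3 (count = len(items) = 3): data = {'items': [45, 33, 78], 'count': 3}

{'items': [45, 33, 78], 'count': 3}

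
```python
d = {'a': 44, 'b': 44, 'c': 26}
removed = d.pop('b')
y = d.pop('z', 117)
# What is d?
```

After line 1: d = {'a': 44, 'b': 44, 'c': 26}
After line 2 (pop 'b' returns 44): d = {'a': 44, 'c': 26}, removed = 44
After line 3 (pop 'z' missing, returns default 117): d = {'a': 44, 'c': 26}, y = 117

{'a': 44, 'c': 26}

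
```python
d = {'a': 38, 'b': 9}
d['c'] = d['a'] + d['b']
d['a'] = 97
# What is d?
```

After line 1: d = {'a': 38, 'b': 9}
After line 2 (d['c'] = 38 + 9): d = {'a': 38, 'b': 9, 'c': 47}
After line 3: d = {'a': 97, 'b': 9, 'c': 47}

{'a': 97, 'b': 9, 'c': 47}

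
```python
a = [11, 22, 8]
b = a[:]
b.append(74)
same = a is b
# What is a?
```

After line 1: a = [11, 22, 8]
After line 2 (b = a[:] is a shallow copy, new object): a = [11, 22, 8], b = [11, 22, 8]
After line 3 (append only mutates b): a = [11, 22, 8], b = [11, 22, 8, 74]
After line 4 (same = a is b; different objects -> False): same = False

[11, 22, 8]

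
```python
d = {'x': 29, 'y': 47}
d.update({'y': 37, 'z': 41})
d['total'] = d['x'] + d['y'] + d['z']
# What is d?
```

After line 1: d = {'x': 29, 'y': 47}
After line 2 (y overwritten, z added): d = {'x': 29, 'y': 37, 'z': 41}
After line 3 (total = 29 + 37 + 41 = 107): d = {'x': 29, 'y': 37, 'z': 41, 'total': 107}

{'x': 29, 'y': 37, 'z': 41, 'total': 107}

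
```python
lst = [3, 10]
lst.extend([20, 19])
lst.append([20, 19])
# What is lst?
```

After line 1: lst = [3, 10]
After line 2 (extend unpacks [20, 19]): lst = [3, 10, 20, 19]
After line 3 (append adds [20, 19] as single element): lst = [3, 10, 20, 19, [20, 19]]

[3, 10, 20, 19, [20, 19]]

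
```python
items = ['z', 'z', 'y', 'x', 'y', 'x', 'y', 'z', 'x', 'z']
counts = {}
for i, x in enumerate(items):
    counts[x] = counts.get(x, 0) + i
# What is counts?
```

Initial: counts = {}, items = ['z', 'z', 'y', 'x', 'y', 'x', 'y', 'z', 'x', 'z']
i=0, x='z': counts = {'z': 0}
i=1, x='z': counts = {'z': 1}
i=2, x='y': counts = {'z': 1, 'y': 2}
i=3, x='x': counts = {'z': 1, 'y': 2, 'x': 3}
i=4, x='y': counts = {'z': 1, 'y': 6, 'x': 3}
i=5, x='x': counts = {'z': 1, 'y': 6, 'x': 8}
i=6, x='y': counts = {'z': 1, 'y': 12, 'x': 8}
i=7, x='z': counts = {'z': 8, 'y': 12, 'x': 8}
i=8, x='x': counts = {'z': 8, 'y': 12, 'x': 16}
i=9, x='z': counts = {'z': 17, 'y': 12, 'x': 16}

{'z': 17, 'y': 12, 'x': 16}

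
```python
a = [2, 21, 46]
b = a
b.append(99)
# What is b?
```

After line 1: a = [2, 21, 46]
After line 2 (b = a is an alias, same object): a = [2, 21, 46], b = [2, 21, 46]
After line 3 (b.append mutates the shared list): a = [2, 21, 46, 99], b = [2, 21, 46, 99]

[2, 21, 46, 99]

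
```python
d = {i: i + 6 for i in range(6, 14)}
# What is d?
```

{6: 12, 7: 13, 8: 14, 9: 15, 10: 16, 11: 17, 12: 18, 13: 19}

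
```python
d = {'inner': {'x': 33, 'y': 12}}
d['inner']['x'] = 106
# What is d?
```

After line 1: d = {'inner': {'x': 33, 'y': 12}}
After line 2 (inner x overwritten): d = {'inner': {'x': 106, 'y': 12}}

{'inner': {'x': 106, 'y': 12}}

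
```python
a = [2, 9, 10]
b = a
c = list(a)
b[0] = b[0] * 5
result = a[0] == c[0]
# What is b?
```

After line 1: a = [2, 9, 10]
After line 2 (b = a, alias): a = [2, 9, 10], b = [2, 9, 10]
After line 3 (c = list(a) is a copy, new object): c = [2, 9, 10]
After line 4 (b[0] = 2 * 5 = 10; mutates shared a/b): a = b = [10, 9, 10], c = [2, 9, 10]
After line 5 (a[0] = 10, c[0] = 2; result = False)

[10, 9, 10]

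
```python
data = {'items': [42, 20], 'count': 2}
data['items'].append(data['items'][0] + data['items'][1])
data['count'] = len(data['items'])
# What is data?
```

After line 1: data = {'items': [42, 20], 'count': 2}
After line 2 (append 42 + 20 = 62): data = {'items': [42, 20, 62], 'count': 2}
After line 3 (count = len(items) = 3): data = {'items': [42, 20, 62], 'count': 3}

{'items': [42, 20, 62], 'count': 3}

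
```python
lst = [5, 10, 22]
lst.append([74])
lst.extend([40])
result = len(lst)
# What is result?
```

After line 1: lst = [5, 10, 22]
After line 2 (append adds [74] as single element): lst = [5, 10, 22, [74]]
After line 3 (extend unpacks [40], adds 40): lst = [5, 10, 22, [74], 40]
After line 4: result = len(lst) = 5

5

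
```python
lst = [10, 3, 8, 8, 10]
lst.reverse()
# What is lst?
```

[10, 8, 8, 3, 10]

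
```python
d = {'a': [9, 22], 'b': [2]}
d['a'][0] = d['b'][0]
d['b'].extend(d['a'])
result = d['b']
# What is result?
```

After line 1: d = {'a': [9, 22], 'b': [2]}
After line 2 (a[0] = b[0] = 2): d = {'a': [2, 22], 'b': [2]}
After line 3 (b.extend(a) appends [2, 22]): d = {'a': [2, 22], 'b': [2, 2, 22]}
After line 4: result = d['b'] = [2, 2, 22]

[2, 2, 22]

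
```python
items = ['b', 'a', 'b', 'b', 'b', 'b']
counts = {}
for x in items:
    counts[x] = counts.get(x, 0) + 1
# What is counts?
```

Initial: counts = {}, items = ['b', 'a', 'b', 'b', 'b', 'b']
See 'b': counts = {'b': 1}
See 'a': counts = {'b': 1, 'a': 1}
See 'b': counts = {'b': 2, 'a': 1}
See 'b': counts = {'b': 3, 'a': 1}
See 'b': counts = {'b': 4, 'a': 1}
See 'b': counts = {'b': 5, 'a': 1}

{'b': 5, 'a': 1}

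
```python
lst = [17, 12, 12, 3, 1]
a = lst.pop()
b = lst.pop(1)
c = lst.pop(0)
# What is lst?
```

After line 1: lst = [17, 12, 12, 3, 1]
After line 2 (pop() -> a = 1): lst = [17, 12, 12, 3]
After line 3 (pop(1) -> b = 12): lst = [17, 12, 3]
After line 4 (pop(0) -> c = 17): lst = [12, 3]

[12, 3]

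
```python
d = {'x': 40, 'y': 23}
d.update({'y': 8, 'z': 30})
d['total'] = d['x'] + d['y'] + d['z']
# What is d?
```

After line 1: d = {'x': 40, 'y': 23}
After line 2 (y overwritten, z added): d = {'x': 40, 'y': 8, 'z': 30}
After line 3 (total = 40 + 8 + 30 = 78): d = {'x': 40, 'y': 8, 'z': 30, 'total': 78}

{'x': 40, 'y': 8, 'z': 30, 'total': 78}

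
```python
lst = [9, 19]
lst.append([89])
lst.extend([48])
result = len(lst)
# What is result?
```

After line 1: lst = [9, 19]
After line 2 (append adds [89] as single element): lst = [9, 19, [89]]
After line 3 (extend unpacks [48], adds 48): lst = [9, 19, [89], 48]
After line 4: result = len(lst) = 4

4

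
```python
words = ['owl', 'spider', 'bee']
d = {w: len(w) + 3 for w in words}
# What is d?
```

{'owl': 6, 'spider': 9, 'bee': 6}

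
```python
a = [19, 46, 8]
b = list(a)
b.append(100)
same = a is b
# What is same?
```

After line 1: a = [19, 46, 8]
After line 2 (b = list(a) is a shallow copy, new object): a = [19, 46, 8], b = [19, 46, 8]
After line 3 (append only mutates b): a = [19, 46, 8], b = [19, 46, 8, 100]
After line 4 (same = a is b; different objects -> False): same = False

False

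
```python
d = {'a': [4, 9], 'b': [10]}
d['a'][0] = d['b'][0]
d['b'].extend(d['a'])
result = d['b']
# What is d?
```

After line 1: d = {'a': [4, 9], 'b': [10]}
After line 2 (a[0] = b[0] = 10): d = {'a': [10, 9], 'b': [10]}
After line 3 (b.extend(a) appends [10, 9]): d = {'a': [10, 9], 'b': [10, 10, 9]}
After line 4: result = d['b'] = [10, 10, 9]

{'a': [10, 9], 'b': [10, 10, 9]}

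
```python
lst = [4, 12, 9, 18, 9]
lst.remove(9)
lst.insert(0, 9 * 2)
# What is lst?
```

After line 1: lst = [4, 12, 9, 18, 9]
After line 2 (remove first 9): lst = [4, 12, 18, 9]
After line 3 (insert 18 at index 0): lst = [18, 4, 12, 18, 9]

[18, 4, 12, 18, 9]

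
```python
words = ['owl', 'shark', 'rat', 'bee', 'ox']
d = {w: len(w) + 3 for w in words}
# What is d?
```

{'owl': 6, 'shark': 8, 'rat': 6, 'bee': 6, 'ox': 5}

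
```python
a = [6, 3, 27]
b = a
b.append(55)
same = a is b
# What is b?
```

After line 1: a = [6, 3, 27]
After line 2 (b = a is an alias, same object): a = [6, 3, 27], b = [6, 3, 27]
After line 3 (b.append mutates the shared list): a = [6, 3, 27, 55], b = [6, 3, 27, 55]
After line 4 (same = a is b; same object -> True): same = True

[6, 3, 27, 55]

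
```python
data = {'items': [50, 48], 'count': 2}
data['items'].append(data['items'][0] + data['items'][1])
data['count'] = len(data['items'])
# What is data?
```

After line 1: data = {'items': [50, 48], 'count': 2}
After line 2 (append 50 + 48 = 98): data = {'items': [50, 48, 98], 'count': 2}
After line 3 (count = len(items) = 3): data = {'items': [50, 48, 98], 'count': 3}

{'items': [50, 48, 98], 'count': 3}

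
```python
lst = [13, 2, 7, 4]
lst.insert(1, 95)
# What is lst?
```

[13, 95, 2, 7, 4]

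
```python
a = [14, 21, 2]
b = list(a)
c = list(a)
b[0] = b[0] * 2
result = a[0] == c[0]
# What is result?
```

After line 1: a = [14, 21, 2]
After line 2 (b = list(a), copy): a = [14, 21, 2], b = [14, 21, 2]
After line 3 (c = list(a) is a copy, new object): c = [14, 21, 2]
After line 4 (b[0] = 14 * 2 = 28; only b mutates (copy)): a = [14, 21, 2], b = [28, 21, 2], c = [14, 21, 2]
After line 5 (a[0] = 14, c[0] = 14; result = True)

True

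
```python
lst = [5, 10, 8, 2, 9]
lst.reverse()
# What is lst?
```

[9, 2, 8, 10, 5]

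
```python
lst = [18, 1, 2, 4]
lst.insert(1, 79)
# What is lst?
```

[18, 79, 1, 2, 4]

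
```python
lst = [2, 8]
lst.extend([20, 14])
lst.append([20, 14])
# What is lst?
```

After line 1: lst = [2, 8]
After line 2 (extend unpacks [20, 14]): lst = [2, 8, 20, 14]
After line 3 (append adds [20, 14] as single element): lst = [2, 8, 20, 14, [20, 14]]

[2, 8, 20, 14, [20, 14]]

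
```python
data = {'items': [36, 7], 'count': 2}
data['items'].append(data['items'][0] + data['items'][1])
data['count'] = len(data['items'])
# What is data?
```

After line 1: data = {'items': [36, 7], 'count': 2}
After line 2 (append 36 + 7 = 43): data = {'items': [36, 7, 43], 'count': 2}
After line 3 (count = len(items) = 3): data = {'items': [36, 7, 43], 'count': 3}

{'items': [36, 7, 43], 'count': 3}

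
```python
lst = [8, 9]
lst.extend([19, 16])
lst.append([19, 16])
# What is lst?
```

After line 1: lst = [8, 9]
After line 2 (extend unpacks [19, 16]): lst = [8, 9, 19, 16]
After line 3 (append adds [19, 16] as single element): lst = [8, 9, 19, 16, [19, 16]]

[8, 9, 19, 16, [19, 16]]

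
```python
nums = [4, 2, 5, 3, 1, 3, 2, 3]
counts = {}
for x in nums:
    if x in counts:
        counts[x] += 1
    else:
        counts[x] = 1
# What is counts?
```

Initial: counts = {}, nums = [4, 2, 5, 3, 1, 3, 2, 3]
See 4: counts = {4: 1}
See 2: counts = {4: 1, 2: 1}
See 5: counts = {4: 1, 2: 1, 5: 1}
See 3: counts = {4: 1, 2: 1, 5: 1, 3: 1}
See 1: counts = {4: 1, 2: 1, 5: 1, 3: 1, 1: 1}
See 3: counts = {4: 1, 2: 1, 5: 1, 3: 2, 1: 1}
See 2: counts = {4: 1, 2: 2, 5: 1, 3: 2, 1: 1}
See 3: counts = {4: 1, 2: 2, 5: 1, 3: 3, 1: 1}

{4: 1, 2: 2, 5: 1, 3: 3, 1: 1}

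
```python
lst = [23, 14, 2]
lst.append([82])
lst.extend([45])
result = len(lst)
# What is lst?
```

After line 1: lst = [23, 14, 2]
After line 2 (append adds [82] as single element): lst = [23, 14, 2, [82]]
After line 3 (extend unpacks [45], adds 45): lst = [23, 14, 2, [82], 45]
After line 4: result = len(lst) = 5

[23, 14, 2, [82], 45]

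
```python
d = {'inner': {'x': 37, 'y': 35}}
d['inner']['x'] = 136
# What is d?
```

After line 1: d = {'inner': {'x': 37, 'y': 35}}
After line 2 (inner x overwritten): d = {'inner': {'x': 136, 'y': 35}}

{'inner': {'x': 136, 'y': 35}}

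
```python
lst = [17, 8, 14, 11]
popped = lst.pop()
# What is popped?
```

11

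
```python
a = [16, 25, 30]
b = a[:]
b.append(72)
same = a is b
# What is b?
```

After line 1: a = [16, 25, 30]
After line 2 (b = a[:] is a shallow copy, new object): a = [16, 25, 30], b = [16, 25, 30]
After line 3 (append only mutates b): a = [16, 25, 30], b = [16, 25, 30, 72]
After line 4 (same = a is b; different objects -> False): same = False

[16, 25, 30, 72]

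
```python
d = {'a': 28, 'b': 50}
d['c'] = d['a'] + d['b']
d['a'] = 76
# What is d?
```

After line 1: d = {'a': 28, 'b': 50}
After line 2 (d['c'] = 28 + 50): d = {'a': 28, 'b': 50, 'c': 78}
After line 3: d = {'a': 76, 'b': 50, 'c': 78}

{'a': 76, 'b': 50, 'c': 78}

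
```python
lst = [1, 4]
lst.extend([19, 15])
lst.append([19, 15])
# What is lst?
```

After line 1: lst = [1, 4]
After line 2 (extend unpacks [19, 15]): lst = [1, 4, 19, 15]
After line 3 (append adds [19, 15] as single element): lst = [1, 4, 19, 15, [19, 15]]

[1, 4, 19, 15, [19, 15]]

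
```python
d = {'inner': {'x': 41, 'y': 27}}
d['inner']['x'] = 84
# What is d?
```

After line 1: d = {'inner': {'x': 41, 'y': 27}}
After line 2 (inner x overwritten): d = {'inner': {'x': 84, 'y': 27}}

{'inner': {'x': 84, 'y': 27}}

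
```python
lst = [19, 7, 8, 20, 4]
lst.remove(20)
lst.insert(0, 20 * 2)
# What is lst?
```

After line 1: lst = [19, 7, 8, 20, 4]
After line 2 (remove first 20): lst = [19, 7, 8, 4]
After line 3 (insert 40 at index 0): lst = [40, 19, 7, 8, 4]

[40, 19, 7, 8, 4]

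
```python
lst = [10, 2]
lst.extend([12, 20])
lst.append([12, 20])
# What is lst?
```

After line 1: lst = [10, 2]
After line 2 (extend unpacks [12, 20]): lst = [10, 2, 12, 20]
After line 3 (append adds [12, 20] as single element): lst = [10, 2, 12, 20, [12, 20]]

[10, 2, 12, 20, [12, 20]]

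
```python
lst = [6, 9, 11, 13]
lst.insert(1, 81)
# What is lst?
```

[6, 81, 9, 11, 13]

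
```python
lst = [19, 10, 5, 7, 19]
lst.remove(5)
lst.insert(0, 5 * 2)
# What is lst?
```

After line 1: lst = [19, 10, 5, 7, 19]
After line 2 (remove first 5): lst = [19, 10, 7, 19]
After line 3 (insert 10 at index 0): lst = [10, 19, 10, 7, 19]

[10, 19, 10, 7, 19]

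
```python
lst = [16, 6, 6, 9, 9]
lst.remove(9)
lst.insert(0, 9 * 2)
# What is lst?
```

After line 1: lst = [16, 6, 6, 9, 9]
After line 2 (remove first 9): lst = [16, 6, 6, 9]
After line 3 (insert 18 at index 0): lst = [18, 16, 6, 6, 9]

[18, 16, 6, 6, 9]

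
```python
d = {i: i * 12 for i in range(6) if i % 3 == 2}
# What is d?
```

{2: 24, 5: 60}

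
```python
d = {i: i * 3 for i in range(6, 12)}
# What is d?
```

{6: 18, 7: 21, 8: 24, 9: 27, 10: 30, 11: 33}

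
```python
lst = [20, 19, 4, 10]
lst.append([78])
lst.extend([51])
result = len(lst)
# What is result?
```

After line 1: lst = [20, 19, 4, 10]
After line 2 (append adds [78] as single element): lst = [20, 19, 4, 10, [78]]
After line 3 (extend unpacks [51], adds 51): lst = [20, 19, 4, 10, [78], 51]
After line 4: result = len(lst) = 6

6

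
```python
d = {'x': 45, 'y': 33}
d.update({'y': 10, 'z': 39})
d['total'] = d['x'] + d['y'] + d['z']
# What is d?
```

After line 1: d = {'x': 45, 'y': 33}
After line 2 (y overwritten, z added): d = {'x': 45, 'y': 10, 'z': 39}
After line 3 (total = 45 + 10 + 39 = 94): d = {'x': 45, 'y': 10, 'z': 39, 'total': 94}

{'x': 45, 'y': 10, 'z': 39, 'total': 94}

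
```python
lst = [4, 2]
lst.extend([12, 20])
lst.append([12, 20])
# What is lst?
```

After line 1: lst = [4, 2]
After line 2 (extend unpacks [12, 20]): lst = [4, 2, 12, 20]
After line 3 (append adds [12, 20] as single element): lst = [4, 2, 12, 20, [12, 20]]

[4, 2, 12, 20, [12, 20]]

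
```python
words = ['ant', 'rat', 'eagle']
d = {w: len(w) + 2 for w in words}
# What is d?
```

{'ant': 5, 'rat': 5, 'eagle': 7}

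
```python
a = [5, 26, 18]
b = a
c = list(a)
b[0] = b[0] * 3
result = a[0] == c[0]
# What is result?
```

After line 1: a = [5, 26, 18]
After line 2 (b = a, alias): a = [5, 26, 18], b = [5, 26, 18]
After line 3 (c = list(a) is a copy, new object): c = [5, 26, 18]
After line 4 (b[0] = 5 * 3 = 15; mutates shared a/b): a = b = [15, 26, 18], c = [5, 26, 18]
After line 5 (a[0] = 15, c[0] = 5; result = False)

False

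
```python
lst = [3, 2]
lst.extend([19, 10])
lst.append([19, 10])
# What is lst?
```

After line 1: lst = [3, 2]
After line 2 (extend unpacks [19, 10]): lst = [3, 2, 19, 10]
After line 3 (append adds [19, 10] as single element): lst = [3, 2, 19, 10, [19, 10]]

[3, 2, 19, 10, [19, 10]]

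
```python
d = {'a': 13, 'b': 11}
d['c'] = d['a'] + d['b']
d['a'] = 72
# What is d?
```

After line 1: d = {'a': 13, 'b': 11}
After line 2 (d['c'] = 13 + 11): d = {'a': 13, 'b': 11, 'c': 24}
After line 3: d = {'a': 72, 'b': 11, 'c': 24}

{'a': 72, 'b': 11, 'c': 24}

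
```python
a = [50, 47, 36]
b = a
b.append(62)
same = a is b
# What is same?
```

After line 1: a = [50, 47, 36]
After line 2 (b = a is an alias, same object): a = [50, 47, 36], b = [50, 47, 36]
After line 3 (b.append mutates the shared list): a = [50, 47, 36, 62], b = [50, 47, 36, 62]
After line 4 (same = a is b; same object -> True): same = True

True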